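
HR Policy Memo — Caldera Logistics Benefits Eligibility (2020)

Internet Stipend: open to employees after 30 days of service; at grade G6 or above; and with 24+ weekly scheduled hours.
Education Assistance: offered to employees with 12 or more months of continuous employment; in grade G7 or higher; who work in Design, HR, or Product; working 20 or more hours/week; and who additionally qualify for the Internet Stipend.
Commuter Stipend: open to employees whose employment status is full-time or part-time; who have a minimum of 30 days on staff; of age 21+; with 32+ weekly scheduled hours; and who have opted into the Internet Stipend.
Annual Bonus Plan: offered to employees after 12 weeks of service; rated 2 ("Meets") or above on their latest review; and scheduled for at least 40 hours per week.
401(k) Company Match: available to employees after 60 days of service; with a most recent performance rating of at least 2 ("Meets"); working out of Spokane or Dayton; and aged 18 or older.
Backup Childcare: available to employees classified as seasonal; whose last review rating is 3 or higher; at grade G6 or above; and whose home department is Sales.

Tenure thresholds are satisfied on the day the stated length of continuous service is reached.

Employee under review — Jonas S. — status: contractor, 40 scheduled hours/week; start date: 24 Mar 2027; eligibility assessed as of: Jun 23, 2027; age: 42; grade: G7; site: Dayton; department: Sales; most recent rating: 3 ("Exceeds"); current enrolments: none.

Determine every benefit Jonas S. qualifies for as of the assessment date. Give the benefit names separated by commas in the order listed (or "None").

Internet Stipend, Annual Bonus Plan, 401(k) Company Match

Service from 24 Mar 2027 to Jun 23, 2027: 91 days.
Internet Stipend — service 91 days ≥ 30 days ✓; grade G7 ≥ G6 ✓; 40 hrs/wk ≥ 24 ✓ → eligible.
Education Assistance — service 91 days < 12 months (≈360 days) ✗ → not eligible.
Commuter Stipend — status contractor ✗ (requires full-time or part-time) → not eligible.
Annual Bonus Plan — service 91 days ≥ 12 weeks (≈84 days) ✓; rating 3 ≥ 2 ✓; 40 hrs/wk ≥ 40 ✓ → eligible.
401(k) Company Match — service 91 days ≥ 60 days ✓; rating 3 ≥ 2 ✓; site Dayton ✓; age 42 ≥ 18 ✓ → eligible.
Backup Childcare — status contractor ✗ (requires seasonal) → not eligible.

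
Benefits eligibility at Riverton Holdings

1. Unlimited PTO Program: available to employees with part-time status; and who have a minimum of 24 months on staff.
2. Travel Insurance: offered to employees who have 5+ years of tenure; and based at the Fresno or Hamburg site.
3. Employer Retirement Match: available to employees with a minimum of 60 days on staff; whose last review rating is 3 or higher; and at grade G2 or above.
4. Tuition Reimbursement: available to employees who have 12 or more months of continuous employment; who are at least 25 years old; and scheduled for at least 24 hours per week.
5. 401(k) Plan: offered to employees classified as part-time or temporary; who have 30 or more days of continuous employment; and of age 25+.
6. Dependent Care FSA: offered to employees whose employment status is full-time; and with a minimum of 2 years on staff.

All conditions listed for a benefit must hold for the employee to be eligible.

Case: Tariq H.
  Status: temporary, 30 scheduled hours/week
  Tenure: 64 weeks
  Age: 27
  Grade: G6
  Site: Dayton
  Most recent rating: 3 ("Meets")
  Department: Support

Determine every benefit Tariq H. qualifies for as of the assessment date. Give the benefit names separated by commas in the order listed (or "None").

Employer Retirement Match, Tuition Reimbursement, 401(k) Plan

Unlimited PTO Program — status temporary ✗ (requires part-time) → not eligible.
Travel Insurance — service 64 weeks < 5 years (≈1825 days) ✗ → not eligible.
Employer Retirement Match — service 64 weeks ≥ 60 days ✓; rating 3 ≥ 3 ✓; grade G6 ≥ G2 ✓ → eligible.
Tuition Reimbursement — service 64 weeks ≥ 12 months (≈360 days) ✓; age 27 ≥ 25 ✓; 30 hrs/wk ≥ 24 ✓ → eligible.
401(k) Plan — status temporary ✓; service 64 weeks ≥ 30 days ✓; age 27 ≥ 25 ✓ → eligible.
Dependent Care FSA — status temporary ✗ (requires full-time) → not eligible.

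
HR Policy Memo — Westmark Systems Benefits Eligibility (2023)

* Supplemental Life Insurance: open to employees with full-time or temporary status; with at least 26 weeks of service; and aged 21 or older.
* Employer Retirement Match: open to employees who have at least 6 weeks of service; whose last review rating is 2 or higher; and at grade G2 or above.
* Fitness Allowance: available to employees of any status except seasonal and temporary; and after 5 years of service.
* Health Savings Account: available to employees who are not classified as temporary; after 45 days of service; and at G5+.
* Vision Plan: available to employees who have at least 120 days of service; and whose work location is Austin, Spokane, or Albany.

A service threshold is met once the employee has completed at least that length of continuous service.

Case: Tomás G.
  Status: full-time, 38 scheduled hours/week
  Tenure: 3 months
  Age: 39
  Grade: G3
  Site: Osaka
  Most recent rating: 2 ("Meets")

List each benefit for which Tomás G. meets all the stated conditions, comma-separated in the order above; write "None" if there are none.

Supplemental Life Insurance — status full-time ✓; service 3 months < 26 weeks (≈182 days) ✗ → not eligible.
Employer Retirement Match — service 3 months ≥ 6 weeks (≈42 days) ✓; rating 2 ≥ 2 ✓; grade G3 ≥ G2 ✓ → eligible.
Fitness Allowance — status full-time ✓ (not excluded); service 3 months < 5 years (≈1825 days) ✗ → not eligible.
Health Savings Account — status full-time ✓ (not excluded); service 3 months ≥ 45 days ✓; grade G3 < G5 ✗ → not eligible.
Vision Plan — service 3 months < 120 days ✗ → not eligible.

Employer Retirement Match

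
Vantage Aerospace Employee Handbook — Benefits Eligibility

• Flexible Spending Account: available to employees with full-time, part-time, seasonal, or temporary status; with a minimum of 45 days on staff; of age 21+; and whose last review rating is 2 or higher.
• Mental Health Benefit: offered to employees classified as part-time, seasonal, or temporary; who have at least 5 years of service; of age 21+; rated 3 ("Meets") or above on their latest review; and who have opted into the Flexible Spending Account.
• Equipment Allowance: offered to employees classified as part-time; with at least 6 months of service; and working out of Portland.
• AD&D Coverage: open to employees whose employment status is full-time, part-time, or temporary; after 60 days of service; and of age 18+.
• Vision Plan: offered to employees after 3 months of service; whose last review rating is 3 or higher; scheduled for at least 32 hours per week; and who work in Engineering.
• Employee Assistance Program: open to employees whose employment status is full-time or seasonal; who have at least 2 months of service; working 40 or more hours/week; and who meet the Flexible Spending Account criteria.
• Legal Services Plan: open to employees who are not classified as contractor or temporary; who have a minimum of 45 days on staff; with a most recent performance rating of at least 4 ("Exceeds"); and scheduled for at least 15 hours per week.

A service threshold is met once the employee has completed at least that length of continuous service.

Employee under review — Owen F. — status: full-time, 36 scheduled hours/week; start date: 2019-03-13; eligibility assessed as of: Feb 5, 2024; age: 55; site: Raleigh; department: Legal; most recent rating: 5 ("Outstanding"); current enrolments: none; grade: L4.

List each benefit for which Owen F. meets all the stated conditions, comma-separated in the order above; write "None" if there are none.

Service from 2019-03-13 to Feb 5, 2024: 1790 days.
Flexible Spending Account — status full-time ✓; service 1790 days ≥ 45 days ✓; age 55 ≥ 21 ✓; rating 5 ≥ 2 ✓ → eligible.
Mental Health Benefit — status full-time ✗ (requires part-time, seasonal, or temporary) → not eligible.
Equipment Allowance — status full-time ✗ (requires part-time) → not eligible.
AD&D Coverage — status full-time ✓; service 1790 days ≥ 60 days ✓; age 55 ≥ 18 ✓ → eligible.
Vision Plan — service 1790 days ≥ 3 months (≈90 days) ✓; rating 5 ≥ 3 ✓; 36 hrs/wk ≥ 32 ✓; dept Legal ✗ → not eligible.
Employee Assistance Program — status full-time ✓; service 1790 days ≥ 2 months (≈60 days) ✓; 36 hrs/wk < 40 ✗ → not eligible.
Legal Services Plan — status full-time ✓ (not excluded); service 1790 days ≥ 45 days ✓; rating 5 ≥ 4 ✓; 36 hrs/wk ≥ 15 ✓ → eligible.

Flexible Spending Account, AD&D Coverage, Legal Services Plan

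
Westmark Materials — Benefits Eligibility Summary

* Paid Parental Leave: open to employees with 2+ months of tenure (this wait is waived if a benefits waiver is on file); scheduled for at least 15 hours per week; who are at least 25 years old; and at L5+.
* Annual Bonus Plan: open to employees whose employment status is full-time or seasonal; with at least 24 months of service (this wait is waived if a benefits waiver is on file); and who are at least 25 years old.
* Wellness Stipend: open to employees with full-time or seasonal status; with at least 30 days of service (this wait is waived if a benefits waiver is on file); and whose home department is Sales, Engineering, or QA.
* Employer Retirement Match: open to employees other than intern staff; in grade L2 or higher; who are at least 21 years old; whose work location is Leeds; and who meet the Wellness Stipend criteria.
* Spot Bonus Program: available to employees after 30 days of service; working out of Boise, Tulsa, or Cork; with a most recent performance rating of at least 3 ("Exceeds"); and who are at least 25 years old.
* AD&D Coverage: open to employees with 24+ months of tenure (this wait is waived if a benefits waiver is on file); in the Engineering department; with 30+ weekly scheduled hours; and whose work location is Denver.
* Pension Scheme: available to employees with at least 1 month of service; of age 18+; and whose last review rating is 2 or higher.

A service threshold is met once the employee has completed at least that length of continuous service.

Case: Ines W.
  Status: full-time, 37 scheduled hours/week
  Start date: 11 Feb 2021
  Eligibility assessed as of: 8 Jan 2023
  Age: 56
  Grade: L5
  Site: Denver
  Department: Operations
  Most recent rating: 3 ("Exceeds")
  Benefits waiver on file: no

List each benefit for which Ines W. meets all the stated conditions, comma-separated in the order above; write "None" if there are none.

Service from 11 Feb 2021 to 8 Jan 2023: 696 days.
Paid Parental Leave — no waiver, service 696 days ≥ 2 months (≈60 days) ✓; 37 hrs/wk ≥ 15 ✓; age 56 ≥ 25 ✓; grade L5 ≥ L5 ✓ → eligible.
Annual Bonus Plan — status full-time ✓; no waiver, service 696 days < 24 months (≈720 days) ✗ → not eligible.
Wellness Stipend — status full-time ✓; no waiver, service 696 days ≥ 30 days ✓; dept Operations ✗ → not eligible.
Employer Retirement Match — status full-time ✓ (not excluded); grade L5 ≥ L2 ✓; age 56 ≥ 21 ✓; site Denver ✗ (not Leeds) → not eligible.
Spot Bonus Program — service 696 days ≥ 30 days ✓; site Denver ✗ (not Boise, Tulsa, or Cork) → not eligible.
AD&D Coverage — no waiver, service 696 days < 24 months (≈720 days) ✗ → not eligible.
Pension Scheme — service 696 days ≥ 1 month (≈30 days) ✓; age 56 ≥ 18 ✓; rating 3 ≥ 2 ✓ → eligible.

Paid Parental Leave, Pension Scheme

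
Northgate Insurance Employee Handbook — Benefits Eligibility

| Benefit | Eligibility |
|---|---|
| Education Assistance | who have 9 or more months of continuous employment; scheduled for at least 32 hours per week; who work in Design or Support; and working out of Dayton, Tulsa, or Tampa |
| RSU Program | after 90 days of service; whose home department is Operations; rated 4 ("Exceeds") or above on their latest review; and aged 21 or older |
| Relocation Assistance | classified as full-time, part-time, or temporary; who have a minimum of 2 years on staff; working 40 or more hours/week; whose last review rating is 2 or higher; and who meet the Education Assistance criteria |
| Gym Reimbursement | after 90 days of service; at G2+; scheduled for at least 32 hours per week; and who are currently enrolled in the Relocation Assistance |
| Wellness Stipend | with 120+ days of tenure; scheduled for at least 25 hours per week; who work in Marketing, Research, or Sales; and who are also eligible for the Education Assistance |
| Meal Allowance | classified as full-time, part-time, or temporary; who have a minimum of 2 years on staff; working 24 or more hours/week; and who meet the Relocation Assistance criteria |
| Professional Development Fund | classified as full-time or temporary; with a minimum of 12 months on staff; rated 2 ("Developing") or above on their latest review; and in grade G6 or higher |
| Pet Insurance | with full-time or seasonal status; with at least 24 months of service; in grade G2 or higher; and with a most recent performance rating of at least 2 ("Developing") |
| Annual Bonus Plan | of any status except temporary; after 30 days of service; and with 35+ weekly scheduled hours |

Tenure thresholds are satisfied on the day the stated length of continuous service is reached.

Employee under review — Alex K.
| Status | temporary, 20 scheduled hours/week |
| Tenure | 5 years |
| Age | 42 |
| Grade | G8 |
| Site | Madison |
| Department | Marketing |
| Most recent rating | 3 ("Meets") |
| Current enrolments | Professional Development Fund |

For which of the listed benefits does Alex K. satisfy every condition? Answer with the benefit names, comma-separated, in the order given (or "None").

Professional Development Fund

Education Assistance — service 5 years ≥ 9 months (≈270 days) ✓; 20 hrs/wk < 32 ✗ → not eligible.
RSU Program — service 5 years ≥ 90 days ✓; dept Marketing ✗ → not eligible.
Relocation Assistance — status temporary ✓; service 5 years ≥ 2 years ✓; 20 hrs/wk < 40 ✗ → not eligible.
Gym Reimbursement — service 5 years ≥ 90 days ✓; grade G8 ≥ G2 ✓; 20 hrs/wk < 32 ✗ → not eligible.
Wellness Stipend — service 5 years ≥ 120 days ✓; 20 hrs/wk < 25 ✗ → not eligible.
Meal Allowance — status temporary ✓; service 5 years ≥ 2 years ✓; 20 hrs/wk < 24 ✗ → not eligible.
Professional Development Fund — status temporary ✓; service 5 years ≥ 12 months (≈360 days) ✓; rating 3 ≥ 2 ✓; grade G8 ≥ G6 ✓ → eligible.
Pet Insurance — status temporary ✗ (requires full-time or seasonal) → not eligible.
Annual Bonus Plan — status temporary ✗ (excluded) → not eligible.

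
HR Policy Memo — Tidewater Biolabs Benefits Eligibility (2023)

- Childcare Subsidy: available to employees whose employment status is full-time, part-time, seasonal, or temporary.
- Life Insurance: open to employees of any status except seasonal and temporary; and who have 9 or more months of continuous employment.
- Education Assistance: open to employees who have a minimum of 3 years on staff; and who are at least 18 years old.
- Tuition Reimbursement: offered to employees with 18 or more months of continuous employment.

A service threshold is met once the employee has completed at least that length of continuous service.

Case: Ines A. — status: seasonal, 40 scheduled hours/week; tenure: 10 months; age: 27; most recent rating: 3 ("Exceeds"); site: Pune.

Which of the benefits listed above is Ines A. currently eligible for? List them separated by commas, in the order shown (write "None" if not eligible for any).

Childcare Subsidy

Childcare Subsidy — status seasonal ✓ → eligible.
Life Insurance — status seasonal ✗ (excluded) → not eligible.
Education Assistance — service 10 months < 3 years (≈1095 days) ✗ → not eligible.
Tuition Reimbursement — service 10 months < 18 months ✗ → not eligible.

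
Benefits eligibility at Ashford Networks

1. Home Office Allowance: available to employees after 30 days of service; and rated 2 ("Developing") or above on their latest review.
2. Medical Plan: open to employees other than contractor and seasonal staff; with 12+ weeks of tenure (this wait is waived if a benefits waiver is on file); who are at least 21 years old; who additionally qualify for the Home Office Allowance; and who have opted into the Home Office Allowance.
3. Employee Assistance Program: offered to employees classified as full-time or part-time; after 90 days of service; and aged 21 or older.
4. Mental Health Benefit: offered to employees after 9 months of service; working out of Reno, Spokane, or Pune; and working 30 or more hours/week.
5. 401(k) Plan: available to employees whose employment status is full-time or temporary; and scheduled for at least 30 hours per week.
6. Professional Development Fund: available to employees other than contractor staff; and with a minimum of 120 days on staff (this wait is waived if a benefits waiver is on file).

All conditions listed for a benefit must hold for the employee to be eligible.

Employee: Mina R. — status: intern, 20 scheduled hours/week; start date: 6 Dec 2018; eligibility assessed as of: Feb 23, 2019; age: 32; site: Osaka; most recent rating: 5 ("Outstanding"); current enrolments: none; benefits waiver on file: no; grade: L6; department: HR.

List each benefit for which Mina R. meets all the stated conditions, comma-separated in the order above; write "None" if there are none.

Service from 6 Dec 2018 to Feb 23, 2019: 79 days.
Home Office Allowance — service 79 days ≥ 30 days ✓; rating 5 ≥ 2 ✓ → eligible.
Medical Plan — status intern ✓ (not excluded); no waiver, service 79 days < 12 weeks (≈84 days) ✗ → not eligible.
Employee Assistance Program — status intern ✗ (requires full-time or part-time) → not eligible.
Mental Health Benefit — service 79 days < 9 months (≈270 days) ✗ → not eligible.
401(k) Plan — status intern ✗ (requires full-time or temporary) → not eligible.
Professional Development Fund — status intern ✓ (not excluded); no waiver, service 79 days < 120 days ✗ → not eligible.

Home Office Allowance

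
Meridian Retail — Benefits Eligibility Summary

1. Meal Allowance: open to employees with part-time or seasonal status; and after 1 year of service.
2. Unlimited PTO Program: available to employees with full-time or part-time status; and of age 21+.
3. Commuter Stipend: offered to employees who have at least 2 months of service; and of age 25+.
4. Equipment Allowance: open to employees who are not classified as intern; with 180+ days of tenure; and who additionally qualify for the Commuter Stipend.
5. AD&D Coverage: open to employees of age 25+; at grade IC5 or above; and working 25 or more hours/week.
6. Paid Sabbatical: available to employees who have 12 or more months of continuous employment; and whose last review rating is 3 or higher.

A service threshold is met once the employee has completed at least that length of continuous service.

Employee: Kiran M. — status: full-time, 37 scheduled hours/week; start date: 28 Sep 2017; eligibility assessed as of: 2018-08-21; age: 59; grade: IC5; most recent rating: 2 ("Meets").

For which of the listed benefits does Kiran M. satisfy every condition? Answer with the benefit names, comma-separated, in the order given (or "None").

Service from 28 Sep 2017 to 2018-08-21: 327 days.
Meal Allowance — status full-time ✗ (requires part-time or seasonal) → not eligible.
Unlimited PTO Program — status full-time ✓; age 59 ≥ 21 ✓ → eligible.
Commuter Stipend — service 327 days ≥ 2 months (≈60 days) ✓; age 59 ≥ 25 ✓ → eligible.
Equipment Allowance — status full-time ✓ (not excluded); service 327 days ≥ 180 days ✓; eligible for Commuter Stipend ✓ → eligible.
AD&D Coverage — age 59 ≥ 25 ✓; grade IC5 ≥ IC5 ✓; 37 hrs/wk ≥ 25 ✓ → eligible.
Paid Sabbatical — service 327 days < 12 months (≈360 days) ✗ → not eligible.

Unlimited PTO Program, Commuter Stipend, Equipment Allowance, AD&D Coverage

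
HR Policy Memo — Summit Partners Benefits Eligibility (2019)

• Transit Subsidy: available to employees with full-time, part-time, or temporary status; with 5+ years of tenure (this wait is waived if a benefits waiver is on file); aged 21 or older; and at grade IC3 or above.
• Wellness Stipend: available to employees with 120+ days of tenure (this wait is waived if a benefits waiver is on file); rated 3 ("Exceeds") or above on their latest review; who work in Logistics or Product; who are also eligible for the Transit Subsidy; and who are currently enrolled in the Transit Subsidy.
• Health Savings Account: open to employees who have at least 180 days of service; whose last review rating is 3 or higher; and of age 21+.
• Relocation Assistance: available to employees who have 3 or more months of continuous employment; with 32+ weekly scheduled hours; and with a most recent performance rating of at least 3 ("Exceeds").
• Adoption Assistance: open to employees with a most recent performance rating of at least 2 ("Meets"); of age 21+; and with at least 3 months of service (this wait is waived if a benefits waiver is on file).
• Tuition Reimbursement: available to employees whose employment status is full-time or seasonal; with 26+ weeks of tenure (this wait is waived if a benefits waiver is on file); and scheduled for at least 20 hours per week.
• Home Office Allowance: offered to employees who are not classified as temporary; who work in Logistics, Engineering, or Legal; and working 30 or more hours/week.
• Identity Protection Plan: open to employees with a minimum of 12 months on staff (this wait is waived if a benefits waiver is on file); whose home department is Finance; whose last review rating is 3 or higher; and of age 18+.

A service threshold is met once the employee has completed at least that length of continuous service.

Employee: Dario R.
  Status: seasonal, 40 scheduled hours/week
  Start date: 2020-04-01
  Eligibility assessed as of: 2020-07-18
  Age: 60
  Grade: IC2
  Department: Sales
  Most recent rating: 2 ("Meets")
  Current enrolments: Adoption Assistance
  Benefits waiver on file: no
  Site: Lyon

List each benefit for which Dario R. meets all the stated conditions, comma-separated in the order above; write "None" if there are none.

Adoption Assistance

Service from 2020-04-01 to 2020-07-18: 108 days.
Transit Subsidy — status seasonal ✗ (requires full-time, part-time, or temporary) → not eligible.
Wellness Stipend — no waiver, service 108 days < 120 days ✗ → not eligible.
Health Savings Account — service 108 days < 180 days ✗ → not eligible.
Relocation Assistance — service 108 days ≥ 3 months (≈90 days) ✓; 40 hrs/wk ≥ 32 ✓; rating 2 < 3 ✗ → not eligible.
Adoption Assistance — rating 2 ≥ 2 ✓; age 60 ≥ 21 ✓; no waiver, service 108 days ≥ 3 months (≈90 days) ✓ → eligible.
Tuition Reimbursement — status seasonal ✓; no waiver, service 108 days < 26 weeks (≈182 days) ✗ → not eligible.
Home Office Allowance — status seasonal ✓ (not excluded); dept Sales ✗ → not eligible.
Identity Protection Plan — no waiver, service 108 days < 12 months (≈360 days) ✗ → not eligible.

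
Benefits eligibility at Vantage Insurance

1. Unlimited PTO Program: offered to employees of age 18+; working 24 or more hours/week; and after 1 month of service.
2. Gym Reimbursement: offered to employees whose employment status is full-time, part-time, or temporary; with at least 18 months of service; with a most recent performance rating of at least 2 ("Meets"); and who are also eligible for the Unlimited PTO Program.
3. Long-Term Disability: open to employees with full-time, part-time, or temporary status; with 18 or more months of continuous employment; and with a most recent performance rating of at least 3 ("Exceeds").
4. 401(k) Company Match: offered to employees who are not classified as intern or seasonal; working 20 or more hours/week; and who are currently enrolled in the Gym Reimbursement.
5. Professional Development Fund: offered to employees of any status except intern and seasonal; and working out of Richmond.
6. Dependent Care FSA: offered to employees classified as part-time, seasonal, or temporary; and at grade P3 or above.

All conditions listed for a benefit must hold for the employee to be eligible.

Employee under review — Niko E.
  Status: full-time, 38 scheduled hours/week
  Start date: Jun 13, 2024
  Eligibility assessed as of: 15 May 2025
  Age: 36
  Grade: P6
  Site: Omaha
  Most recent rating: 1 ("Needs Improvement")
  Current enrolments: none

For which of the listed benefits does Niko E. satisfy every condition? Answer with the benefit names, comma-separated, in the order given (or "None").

Unlimited PTO Program

Service from Jun 13, 2024 to 15 May 2025: 336 days.
Unlimited PTO Program — age 36 ≥ 18 ✓; 38 hrs/wk ≥ 24 ✓; service 336 days ≥ 1 month (≈30 days) ✓ → eligible.
Gym Reimbursement — status full-time ✓; service 336 days < 18 months (≈540 days) ✗ → not eligible.
Long-Term Disability — status full-time ✓; service 336 days < 18 months (≈540 days) ✗ → not eligible.
401(k) Company Match — status full-time ✓ (not excluded); 38 hrs/wk ≥ 20 ✓; not enrolled in Gym Reimbursement ✗ → not eligible.
Professional Development Fund — status full-time ✓ (not excluded); site Omaha ✗ (not Richmond) → not eligible.
Dependent Care FSA — status full-time ✗ (requires part-time, seasonal, or temporary) → not eligible.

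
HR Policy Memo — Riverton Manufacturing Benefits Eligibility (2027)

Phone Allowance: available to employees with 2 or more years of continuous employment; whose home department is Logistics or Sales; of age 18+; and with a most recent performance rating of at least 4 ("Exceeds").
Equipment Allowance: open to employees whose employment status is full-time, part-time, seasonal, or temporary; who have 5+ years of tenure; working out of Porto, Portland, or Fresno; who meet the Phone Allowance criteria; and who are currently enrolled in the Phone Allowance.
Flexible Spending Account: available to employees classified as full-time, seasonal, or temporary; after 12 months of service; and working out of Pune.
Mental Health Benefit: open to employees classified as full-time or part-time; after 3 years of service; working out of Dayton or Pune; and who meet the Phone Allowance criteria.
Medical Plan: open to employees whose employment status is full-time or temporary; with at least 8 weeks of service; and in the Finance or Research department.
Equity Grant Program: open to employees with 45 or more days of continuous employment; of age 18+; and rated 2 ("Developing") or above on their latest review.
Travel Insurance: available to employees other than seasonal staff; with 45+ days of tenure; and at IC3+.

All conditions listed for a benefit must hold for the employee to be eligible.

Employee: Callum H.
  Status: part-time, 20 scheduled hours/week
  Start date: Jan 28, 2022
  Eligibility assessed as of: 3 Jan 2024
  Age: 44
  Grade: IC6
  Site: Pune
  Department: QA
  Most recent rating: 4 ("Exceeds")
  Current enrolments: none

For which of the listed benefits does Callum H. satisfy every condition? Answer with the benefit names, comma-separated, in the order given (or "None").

Service from Jan 28, 2022 to 3 Jan 2024: 705 days.
Phone Allowance — service 705 days < 2 years (≈730 days) ✗ → not eligible.
Equipment Allowance — status part-time ✓; service 705 days < 5 years (≈1825 days) ✗ → not eligible.
Flexible Spending Account — status part-time ✗ (requires full-time, seasonal, or temporary) → not eligible.
Mental Health Benefit — status part-time ✓; service 705 days < 3 years (≈1095 days) ✗ → not eligible.
Medical Plan — status part-time ✗ (requires full-time or temporary) → not eligible.
Equity Grant Program — service 705 days ≥ 45 days ✓; age 44 ≥ 18 ✓; rating 4 ≥ 2 ✓ → eligible.
Travel Insurance — status part-time ✓ (not excluded); service 705 days ≥ 45 days ✓; grade IC6 ≥ IC3 ✓ → eligible.

Equity Grant Program, Travel Insurance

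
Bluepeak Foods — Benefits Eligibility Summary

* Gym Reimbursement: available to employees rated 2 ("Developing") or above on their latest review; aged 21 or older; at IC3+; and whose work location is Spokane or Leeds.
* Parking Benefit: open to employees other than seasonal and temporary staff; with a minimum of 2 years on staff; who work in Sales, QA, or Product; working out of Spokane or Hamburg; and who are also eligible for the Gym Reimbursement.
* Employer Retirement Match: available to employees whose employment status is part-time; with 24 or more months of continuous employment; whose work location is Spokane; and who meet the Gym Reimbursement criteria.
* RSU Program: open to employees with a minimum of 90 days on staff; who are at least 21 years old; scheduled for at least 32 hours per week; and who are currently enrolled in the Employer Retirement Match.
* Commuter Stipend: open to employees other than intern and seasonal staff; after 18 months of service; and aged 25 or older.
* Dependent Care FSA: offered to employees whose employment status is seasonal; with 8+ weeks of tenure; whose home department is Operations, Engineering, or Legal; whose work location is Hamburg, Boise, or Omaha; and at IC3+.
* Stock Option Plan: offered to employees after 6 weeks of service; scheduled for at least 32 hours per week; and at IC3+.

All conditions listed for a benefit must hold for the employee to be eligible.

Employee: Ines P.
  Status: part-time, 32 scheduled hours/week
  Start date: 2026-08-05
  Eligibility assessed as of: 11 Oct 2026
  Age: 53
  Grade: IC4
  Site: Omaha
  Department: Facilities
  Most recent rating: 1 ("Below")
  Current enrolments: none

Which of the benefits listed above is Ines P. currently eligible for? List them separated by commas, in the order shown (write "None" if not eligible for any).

Service from 2026-08-05 to 11 Oct 2026: 67 days.
Gym Reimbursement — rating 1 < 2 ✗ → not eligible.
Parking Benefit — status part-time ✓ (not excluded); service 67 days < 2 years (≈730 days) ✗ → not eligible.
Employer Retirement Match — status part-time ✓; service 67 days < 24 months (≈720 days) ✗ → not eligible.
RSU Program — service 67 days < 90 days ✗ → not eligible.
Commuter Stipend — status part-time ✓ (not excluded); service 67 days < 18 months (≈540 days) ✗ → not eligible.
Dependent Care FSA — status part-time ✗ (requires seasonal) → not eligible.
Stock Option Plan — service 67 days ≥ 6 weeks (≈42 days) ✓; 32 hrs/wk ≥ 32 ✓; grade IC4 ≥ IC3 ✓ → eligible.

Stock Option Plan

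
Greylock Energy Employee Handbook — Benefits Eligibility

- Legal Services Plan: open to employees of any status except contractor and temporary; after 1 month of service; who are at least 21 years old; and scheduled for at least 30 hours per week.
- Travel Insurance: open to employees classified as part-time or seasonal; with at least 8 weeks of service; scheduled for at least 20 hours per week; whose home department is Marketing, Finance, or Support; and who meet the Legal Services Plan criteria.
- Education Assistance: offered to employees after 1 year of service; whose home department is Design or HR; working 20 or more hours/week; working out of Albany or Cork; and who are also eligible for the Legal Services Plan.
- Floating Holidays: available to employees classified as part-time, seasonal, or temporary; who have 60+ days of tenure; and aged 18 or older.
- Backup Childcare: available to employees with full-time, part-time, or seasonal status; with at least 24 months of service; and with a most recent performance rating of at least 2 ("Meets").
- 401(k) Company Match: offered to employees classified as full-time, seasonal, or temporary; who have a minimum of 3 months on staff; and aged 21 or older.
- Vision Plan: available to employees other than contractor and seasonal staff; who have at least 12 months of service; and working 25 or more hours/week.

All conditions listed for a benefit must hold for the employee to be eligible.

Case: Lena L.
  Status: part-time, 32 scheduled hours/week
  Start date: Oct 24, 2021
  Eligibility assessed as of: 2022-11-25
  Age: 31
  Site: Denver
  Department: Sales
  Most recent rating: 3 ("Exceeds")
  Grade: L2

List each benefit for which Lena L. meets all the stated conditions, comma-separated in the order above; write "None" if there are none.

Service from Oct 24, 2021 to 2022-11-25: 397 days.
Legal Services Plan — status part-time ✓ (not excluded); service 397 days ≥ 1 month (≈30 days) ✓; age 31 ≥ 21 ✓; 32 hrs/wk ≥ 30 ✓ → eligible.
Travel Insurance — status part-time ✓; service 397 days ≥ 8 weeks (≈56 days) ✓; 32 hrs/wk ≥ 20 ✓; dept Sales ✗ → not eligible.
Education Assistance — service 397 days ≥ 1 year (≈365 days) ✓; dept Sales ✗ → not eligible.
Floating Holidays — status part-time ✓; service 397 days ≥ 60 days ✓; age 31 ≥ 18 ✓ → eligible.
Backup Childcare — status part-time ✓; service 397 days < 24 months (≈720 days) ✗ → not eligible.
401(k) Company Match — status part-time ✗ (requires full-time, seasonal, or temporary) → not eligible.
Vision Plan — status part-time ✓ (not excluded); service 397 days ≥ 12 months (≈360 days) ✓; 32 hrs/wk ≥ 25 ✓ → eligible.

Legal Services Plan, Floating Holidays, Vision Plan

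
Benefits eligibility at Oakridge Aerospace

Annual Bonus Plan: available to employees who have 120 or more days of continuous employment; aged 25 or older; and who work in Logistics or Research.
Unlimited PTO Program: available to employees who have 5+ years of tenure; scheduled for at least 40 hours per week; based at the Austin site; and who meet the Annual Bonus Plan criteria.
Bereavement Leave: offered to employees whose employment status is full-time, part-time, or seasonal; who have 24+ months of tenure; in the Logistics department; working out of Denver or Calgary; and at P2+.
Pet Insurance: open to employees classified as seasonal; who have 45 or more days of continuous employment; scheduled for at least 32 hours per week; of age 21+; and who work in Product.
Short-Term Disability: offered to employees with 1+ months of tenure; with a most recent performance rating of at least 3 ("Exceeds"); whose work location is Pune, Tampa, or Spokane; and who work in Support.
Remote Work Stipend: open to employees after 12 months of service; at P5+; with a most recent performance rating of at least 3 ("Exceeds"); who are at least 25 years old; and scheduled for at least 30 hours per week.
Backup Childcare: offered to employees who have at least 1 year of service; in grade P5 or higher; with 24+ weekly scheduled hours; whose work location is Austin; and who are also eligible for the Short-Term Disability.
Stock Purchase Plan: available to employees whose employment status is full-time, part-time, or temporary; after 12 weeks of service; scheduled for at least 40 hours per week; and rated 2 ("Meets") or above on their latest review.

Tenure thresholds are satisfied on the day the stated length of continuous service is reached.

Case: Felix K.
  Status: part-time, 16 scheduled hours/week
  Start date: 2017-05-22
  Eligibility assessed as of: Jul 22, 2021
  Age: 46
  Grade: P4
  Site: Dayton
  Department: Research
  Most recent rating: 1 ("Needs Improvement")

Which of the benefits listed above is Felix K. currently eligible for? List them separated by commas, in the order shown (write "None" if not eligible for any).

Annual Bonus Plan

Service from 2017-05-22 to Jul 22, 2021: 1522 days.
Annual Bonus Plan — service 1522 days ≥ 120 days ✓; age 46 ≥ 25 ✓; dept Research ✓ → eligible.
Unlimited PTO Program — service 1522 days < 5 years (≈1825 days) ✗ → not eligible.
Bereavement Leave — status part-time ✓; service 1522 days ≥ 24 months (≈720 days) ✓; dept Research ✗ → not eligible.
Pet Insurance — status part-time ✗ (requires seasonal) → not eligible.
Short-Term Disability — service 1522 days ≥ 1 month (≈30 days) ✓; rating 1 < 3 ✗ → not eligible.
Remote Work Stipend — service 1522 days ≥ 12 months (≈360 days) ✓; grade P4 < P5 ✗ → not eligible.
Backup Childcare — service 1522 days ≥ 1 year (≈365 days) ✓; grade P4 < P5 ✗ → not eligible.
Stock Purchase Plan — status part-time ✓; service 1522 days ≥ 12 weeks (≈84 days) ✓; 16 hrs/wk < 40 ✗ → not eligible.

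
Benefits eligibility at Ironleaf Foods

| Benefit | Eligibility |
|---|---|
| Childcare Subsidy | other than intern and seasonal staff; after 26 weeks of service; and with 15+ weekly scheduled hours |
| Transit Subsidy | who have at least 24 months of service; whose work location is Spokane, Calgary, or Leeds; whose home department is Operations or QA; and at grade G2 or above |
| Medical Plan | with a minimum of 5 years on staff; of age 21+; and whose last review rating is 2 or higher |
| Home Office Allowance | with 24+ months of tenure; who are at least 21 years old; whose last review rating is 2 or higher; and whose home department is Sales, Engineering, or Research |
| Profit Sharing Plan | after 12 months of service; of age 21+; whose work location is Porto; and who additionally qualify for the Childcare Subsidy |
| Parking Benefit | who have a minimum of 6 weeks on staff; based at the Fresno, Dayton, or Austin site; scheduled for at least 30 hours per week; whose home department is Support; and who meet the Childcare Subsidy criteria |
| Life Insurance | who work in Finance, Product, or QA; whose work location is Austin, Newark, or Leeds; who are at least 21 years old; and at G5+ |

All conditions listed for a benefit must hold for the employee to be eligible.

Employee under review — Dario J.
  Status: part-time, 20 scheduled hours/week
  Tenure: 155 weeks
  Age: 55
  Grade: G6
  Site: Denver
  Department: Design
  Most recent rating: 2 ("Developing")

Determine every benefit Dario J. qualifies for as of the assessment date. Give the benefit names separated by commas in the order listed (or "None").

Childcare Subsidy

Childcare Subsidy — status part-time ✓ (not excluded); service 155 weeks ≥ 26 weeks ✓; 20 hrs/wk ≥ 15 ✓ → eligible.
Transit Subsidy — service 155 weeks ≥ 24 months (≈720 days) ✓; site Denver ✗ (not Spokane, Calgary, or Leeds) → not eligible.
Medical Plan — service 155 weeks < 5 years (≈1825 days) ✗ → not eligible.
Home Office Allowance — service 155 weeks ≥ 24 months (≈720 days) ✓; age 55 ≥ 21 ✓; rating 2 ≥ 2 ✓; dept Design ✗ → not eligible.
Profit Sharing Plan — service 155 weeks ≥ 12 months (≈360 days) ✓; age 55 ≥ 21 ✓; site Denver ✗ (not Porto) → not eligible.
Parking Benefit — service 155 weeks ≥ 6 weeks ✓; site Denver ✗ (not Fresno, Dayton, or Austin) → not eligible.
Life Insurance — dept Design ✗ → not eligible.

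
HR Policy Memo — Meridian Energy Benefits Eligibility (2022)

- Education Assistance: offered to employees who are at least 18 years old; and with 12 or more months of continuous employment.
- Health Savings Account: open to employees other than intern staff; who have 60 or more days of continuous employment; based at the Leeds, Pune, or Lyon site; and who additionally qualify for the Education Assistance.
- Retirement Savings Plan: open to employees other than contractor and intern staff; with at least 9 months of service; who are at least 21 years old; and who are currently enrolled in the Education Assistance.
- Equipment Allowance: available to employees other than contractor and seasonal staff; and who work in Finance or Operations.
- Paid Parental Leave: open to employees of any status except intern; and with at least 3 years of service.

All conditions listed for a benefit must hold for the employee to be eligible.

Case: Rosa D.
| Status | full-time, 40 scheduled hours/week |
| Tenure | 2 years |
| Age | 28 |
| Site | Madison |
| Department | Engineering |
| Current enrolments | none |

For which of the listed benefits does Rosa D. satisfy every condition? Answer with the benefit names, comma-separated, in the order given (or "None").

Education Assistance — age 28 ≥ 18 ✓; service 2 years ≥ 12 months (≈360 days) ✓ → eligible.
Health Savings Account — status full-time ✓ (not excluded); service 2 years ≥ 60 days ✓; site Madison ✗ (not Leeds, Pune, or Lyon) → not eligible.
Retirement Savings Plan — status full-time ✓ (not excluded); service 2 years ≥ 9 months (≈270 days) ✓; age 28 ≥ 21 ✓; not enrolled in Education Assistance ✗ → not eligible.
Equipment Allowance — status full-time ✓ (not excluded); dept Engineering ✗ → not eligible.
Paid Parental Leave — status full-time ✓ (not excluded); service 2 years < 3 years ✗ → not eligible.

Education Assistance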